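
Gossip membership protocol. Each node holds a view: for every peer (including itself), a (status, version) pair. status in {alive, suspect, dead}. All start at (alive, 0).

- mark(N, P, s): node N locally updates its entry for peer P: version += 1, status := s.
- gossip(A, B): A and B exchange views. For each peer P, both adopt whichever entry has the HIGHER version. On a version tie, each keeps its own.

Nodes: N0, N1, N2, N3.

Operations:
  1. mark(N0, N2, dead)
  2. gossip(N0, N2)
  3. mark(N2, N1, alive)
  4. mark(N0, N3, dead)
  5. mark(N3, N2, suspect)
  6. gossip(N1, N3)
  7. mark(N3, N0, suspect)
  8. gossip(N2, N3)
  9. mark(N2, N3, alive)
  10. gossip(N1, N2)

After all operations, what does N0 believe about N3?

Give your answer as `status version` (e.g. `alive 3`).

Op 1: N0 marks N2=dead -> (dead,v1)
Op 2: gossip N0<->N2 -> N0.N0=(alive,v0) N0.N1=(alive,v0) N0.N2=(dead,v1) N0.N3=(alive,v0) | N2.N0=(alive,v0) N2.N1=(alive,v0) N2.N2=(dead,v1) N2.N3=(alive,v0)
Op 3: N2 marks N1=alive -> (alive,v1)
Op 4: N0 marks N3=dead -> (dead,v1)
Op 5: N3 marks N2=suspect -> (suspect,v1)
Op 6: gossip N1<->N3 -> N1.N0=(alive,v0) N1.N1=(alive,v0) N1.N2=(suspect,v1) N1.N3=(alive,v0) | N3.N0=(alive,v0) N3.N1=(alive,v0) N3.N2=(suspect,v1) N3.N3=(alive,v0)
Op 7: N3 marks N0=suspect -> (suspect,v1)
Op 8: gossip N2<->N3 -> N2.N0=(suspect,v1) N2.N1=(alive,v1) N2.N2=(dead,v1) N2.N3=(alive,v0) | N3.N0=(suspect,v1) N3.N1=(alive,v1) N3.N2=(suspect,v1) N3.N3=(alive,v0)
Op 9: N2 marks N3=alive -> (alive,v1)
Op 10: gossip N1<->N2 -> N1.N0=(suspect,v1) N1.N1=(alive,v1) N1.N2=(suspect,v1) N1.N3=(alive,v1) | N2.N0=(suspect,v1) N2.N1=(alive,v1) N2.N2=(dead,v1) N2.N3=(alive,v1)

Answer: dead 1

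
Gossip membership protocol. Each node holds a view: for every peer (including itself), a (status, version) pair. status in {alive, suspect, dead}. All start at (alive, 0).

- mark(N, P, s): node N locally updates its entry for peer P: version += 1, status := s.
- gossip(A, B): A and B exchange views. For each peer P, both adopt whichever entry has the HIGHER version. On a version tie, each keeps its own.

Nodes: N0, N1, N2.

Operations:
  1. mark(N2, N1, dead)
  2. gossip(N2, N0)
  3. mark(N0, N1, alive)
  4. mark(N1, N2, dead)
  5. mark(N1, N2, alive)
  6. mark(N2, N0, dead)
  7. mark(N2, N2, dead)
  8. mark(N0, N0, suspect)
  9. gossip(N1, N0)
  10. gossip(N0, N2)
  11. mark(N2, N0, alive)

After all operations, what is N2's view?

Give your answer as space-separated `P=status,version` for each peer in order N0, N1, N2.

Op 1: N2 marks N1=dead -> (dead,v1)
Op 2: gossip N2<->N0 -> N2.N0=(alive,v0) N2.N1=(dead,v1) N2.N2=(alive,v0) | N0.N0=(alive,v0) N0.N1=(dead,v1) N0.N2=(alive,v0)
Op 3: N0 marks N1=alive -> (alive,v2)
Op 4: N1 marks N2=dead -> (dead,v1)
Op 5: N1 marks N2=alive -> (alive,v2)
Op 6: N2 marks N0=dead -> (dead,v1)
Op 7: N2 marks N2=dead -> (dead,v1)
Op 8: N0 marks N0=suspect -> (suspect,v1)
Op 9: gossip N1<->N0 -> N1.N0=(suspect,v1) N1.N1=(alive,v2) N1.N2=(alive,v2) | N0.N0=(suspect,v1) N0.N1=(alive,v2) N0.N2=(alive,v2)
Op 10: gossip N0<->N2 -> N0.N0=(suspect,v1) N0.N1=(alive,v2) N0.N2=(alive,v2) | N2.N0=(dead,v1) N2.N1=(alive,v2) N2.N2=(alive,v2)
Op 11: N2 marks N0=alive -> (alive,v2)

Answer: N0=alive,2 N1=alive,2 N2=alive,2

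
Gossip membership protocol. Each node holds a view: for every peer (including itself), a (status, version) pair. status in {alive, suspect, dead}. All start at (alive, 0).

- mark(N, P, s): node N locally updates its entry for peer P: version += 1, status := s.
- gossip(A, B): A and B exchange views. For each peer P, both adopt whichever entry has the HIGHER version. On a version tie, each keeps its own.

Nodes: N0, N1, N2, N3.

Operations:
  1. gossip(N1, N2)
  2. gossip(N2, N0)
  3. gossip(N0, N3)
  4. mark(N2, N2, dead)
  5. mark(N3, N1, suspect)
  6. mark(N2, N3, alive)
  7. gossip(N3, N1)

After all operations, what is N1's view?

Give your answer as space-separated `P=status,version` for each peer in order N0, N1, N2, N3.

Op 1: gossip N1<->N2 -> N1.N0=(alive,v0) N1.N1=(alive,v0) N1.N2=(alive,v0) N1.N3=(alive,v0) | N2.N0=(alive,v0) N2.N1=(alive,v0) N2.N2=(alive,v0) N2.N3=(alive,v0)
Op 2: gossip N2<->N0 -> N2.N0=(alive,v0) N2.N1=(alive,v0) N2.N2=(alive,v0) N2.N3=(alive,v0) | N0.N0=(alive,v0) N0.N1=(alive,v0) N0.N2=(alive,v0) N0.N3=(alive,v0)
Op 3: gossip N0<->N3 -> N0.N0=(alive,v0) N0.N1=(alive,v0) N0.N2=(alive,v0) N0.N3=(alive,v0) | N3.N0=(alive,v0) N3.N1=(alive,v0) N3.N2=(alive,v0) N3.N3=(alive,v0)
Op 4: N2 marks N2=dead -> (dead,v1)
Op 5: N3 marks N1=suspect -> (suspect,v1)
Op 6: N2 marks N3=alive -> (alive,v1)
Op 7: gossip N3<->N1 -> N3.N0=(alive,v0) N3.N1=(suspect,v1) N3.N2=(alive,v0) N3.N3=(alive,v0) | N1.N0=(alive,v0) N1.N1=(suspect,v1) N1.N2=(alive,v0) N1.N3=(alive,v0)

Answer: N0=alive,0 N1=suspect,1 N2=alive,0 N3=alive,0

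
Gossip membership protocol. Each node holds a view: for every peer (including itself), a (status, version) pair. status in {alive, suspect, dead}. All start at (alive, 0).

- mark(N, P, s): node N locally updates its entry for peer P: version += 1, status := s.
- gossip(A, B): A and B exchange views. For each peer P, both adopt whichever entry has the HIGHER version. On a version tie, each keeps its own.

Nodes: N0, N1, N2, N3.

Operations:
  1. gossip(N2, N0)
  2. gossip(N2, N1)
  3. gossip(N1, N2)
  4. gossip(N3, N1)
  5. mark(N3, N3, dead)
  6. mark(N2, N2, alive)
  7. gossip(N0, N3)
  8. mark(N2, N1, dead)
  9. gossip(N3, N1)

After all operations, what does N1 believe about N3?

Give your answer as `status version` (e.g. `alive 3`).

Op 1: gossip N2<->N0 -> N2.N0=(alive,v0) N2.N1=(alive,v0) N2.N2=(alive,v0) N2.N3=(alive,v0) | N0.N0=(alive,v0) N0.N1=(alive,v0) N0.N2=(alive,v0) N0.N3=(alive,v0)
Op 2: gossip N2<->N1 -> N2.N0=(alive,v0) N2.N1=(alive,v0) N2.N2=(alive,v0) N2.N3=(alive,v0) | N1.N0=(alive,v0) N1.N1=(alive,v0) N1.N2=(alive,v0) N1.N3=(alive,v0)
Op 3: gossip N1<->N2 -> N1.N0=(alive,v0) N1.N1=(alive,v0) N1.N2=(alive,v0) N1.N3=(alive,v0) | N2.N0=(alive,v0) N2.N1=(alive,v0) N2.N2=(alive,v0) N2.N3=(alive,v0)
Op 4: gossip N3<->N1 -> N3.N0=(alive,v0) N3.N1=(alive,v0) N3.N2=(alive,v0) N3.N3=(alive,v0) | N1.N0=(alive,v0) N1.N1=(alive,v0) N1.N2=(alive,v0) N1.N3=(alive,v0)
Op 5: N3 marks N3=dead -> (dead,v1)
Op 6: N2 marks N2=alive -> (alive,v1)
Op 7: gossip N0<->N3 -> N0.N0=(alive,v0) N0.N1=(alive,v0) N0.N2=(alive,v0) N0.N3=(dead,v1) | N3.N0=(alive,v0) N3.N1=(alive,v0) N3.N2=(alive,v0) N3.N3=(dead,v1)
Op 8: N2 marks N1=dead -> (dead,v1)
Op 9: gossip N3<->N1 -> N3.N0=(alive,v0) N3.N1=(alive,v0) N3.N2=(alive,v0) N3.N3=(dead,v1) | N1.N0=(alive,v0) N1.N1=(alive,v0) N1.N2=(alive,v0) N1.N3=(dead,v1)

Answer: dead 1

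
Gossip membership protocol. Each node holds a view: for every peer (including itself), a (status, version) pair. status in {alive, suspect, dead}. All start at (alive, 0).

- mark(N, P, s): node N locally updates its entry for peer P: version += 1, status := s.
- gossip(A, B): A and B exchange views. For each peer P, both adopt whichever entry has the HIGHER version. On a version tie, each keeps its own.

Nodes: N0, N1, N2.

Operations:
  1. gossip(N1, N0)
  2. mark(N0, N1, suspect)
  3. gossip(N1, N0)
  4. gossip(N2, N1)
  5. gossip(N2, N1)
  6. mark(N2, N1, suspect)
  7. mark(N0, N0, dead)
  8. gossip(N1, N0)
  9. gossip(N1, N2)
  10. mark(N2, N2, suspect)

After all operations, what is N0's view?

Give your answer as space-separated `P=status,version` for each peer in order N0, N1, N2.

Answer: N0=dead,1 N1=suspect,1 N2=alive,0

Derivation:
Op 1: gossip N1<->N0 -> N1.N0=(alive,v0) N1.N1=(alive,v0) N1.N2=(alive,v0) | N0.N0=(alive,v0) N0.N1=(alive,v0) N0.N2=(alive,v0)
Op 2: N0 marks N1=suspect -> (suspect,v1)
Op 3: gossip N1<->N0 -> N1.N0=(alive,v0) N1.N1=(suspect,v1) N1.N2=(alive,v0) | N0.N0=(alive,v0) N0.N1=(suspect,v1) N0.N2=(alive,v0)
Op 4: gossip N2<->N1 -> N2.N0=(alive,v0) N2.N1=(suspect,v1) N2.N2=(alive,v0) | N1.N0=(alive,v0) N1.N1=(suspect,v1) N1.N2=(alive,v0)
Op 5: gossip N2<->N1 -> N2.N0=(alive,v0) N2.N1=(suspect,v1) N2.N2=(alive,v0) | N1.N0=(alive,v0) N1.N1=(suspect,v1) N1.N2=(alive,v0)
Op 6: N2 marks N1=suspect -> (suspect,v2)
Op 7: N0 marks N0=dead -> (dead,v1)
Op 8: gossip N1<->N0 -> N1.N0=(dead,v1) N1.N1=(suspect,v1) N1.N2=(alive,v0) | N0.N0=(dead,v1) N0.N1=(suspect,v1) N0.N2=(alive,v0)
Op 9: gossip N1<->N2 -> N1.N0=(dead,v1) N1.N1=(suspect,v2) N1.N2=(alive,v0) | N2.N0=(dead,v1) N2.N1=(suspect,v2) N2.N2=(alive,v0)
Op 10: N2 marks N2=suspect -> (suspect,v1)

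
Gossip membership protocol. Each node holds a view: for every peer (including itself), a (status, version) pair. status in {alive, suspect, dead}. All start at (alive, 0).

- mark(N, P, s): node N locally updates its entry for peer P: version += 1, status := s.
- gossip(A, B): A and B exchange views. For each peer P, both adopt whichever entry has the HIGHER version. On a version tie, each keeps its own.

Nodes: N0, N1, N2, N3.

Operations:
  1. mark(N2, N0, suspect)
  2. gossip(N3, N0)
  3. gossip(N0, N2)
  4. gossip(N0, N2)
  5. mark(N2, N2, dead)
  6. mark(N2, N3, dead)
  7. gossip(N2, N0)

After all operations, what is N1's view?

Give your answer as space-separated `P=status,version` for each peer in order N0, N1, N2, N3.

Answer: N0=alive,0 N1=alive,0 N2=alive,0 N3=alive,0

Derivation:
Op 1: N2 marks N0=suspect -> (suspect,v1)
Op 2: gossip N3<->N0 -> N3.N0=(alive,v0) N3.N1=(alive,v0) N3.N2=(alive,v0) N3.N3=(alive,v0) | N0.N0=(alive,v0) N0.N1=(alive,v0) N0.N2=(alive,v0) N0.N3=(alive,v0)
Op 3: gossip N0<->N2 -> N0.N0=(suspect,v1) N0.N1=(alive,v0) N0.N2=(alive,v0) N0.N3=(alive,v0) | N2.N0=(suspect,v1) N2.N1=(alive,v0) N2.N2=(alive,v0) N2.N3=(alive,v0)
Op 4: gossip N0<->N2 -> N0.N0=(suspect,v1) N0.N1=(alive,v0) N0.N2=(alive,v0) N0.N3=(alive,v0) | N2.N0=(suspect,v1) N2.N1=(alive,v0) N2.N2=(alive,v0) N2.N3=(alive,v0)
Op 5: N2 marks N2=dead -> (dead,v1)
Op 6: N2 marks N3=dead -> (dead,v1)
Op 7: gossip N2<->N0 -> N2.N0=(suspect,v1) N2.N1=(alive,v0) N2.N2=(dead,v1) N2.N3=(dead,v1) | N0.N0=(suspect,v1) N0.N1=(alive,v0) N0.N2=(dead,v1) N0.N3=(dead,v1)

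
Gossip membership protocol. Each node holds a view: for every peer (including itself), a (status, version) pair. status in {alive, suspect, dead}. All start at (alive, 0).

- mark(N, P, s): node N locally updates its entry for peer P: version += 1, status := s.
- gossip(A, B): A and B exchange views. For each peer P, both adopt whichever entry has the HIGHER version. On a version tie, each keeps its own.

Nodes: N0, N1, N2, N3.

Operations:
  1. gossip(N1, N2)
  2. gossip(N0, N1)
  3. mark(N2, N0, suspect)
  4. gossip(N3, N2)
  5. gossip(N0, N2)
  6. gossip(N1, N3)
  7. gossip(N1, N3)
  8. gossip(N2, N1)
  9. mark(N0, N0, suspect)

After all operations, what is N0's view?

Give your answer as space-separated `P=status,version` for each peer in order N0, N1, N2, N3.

Op 1: gossip N1<->N2 -> N1.N0=(alive,v0) N1.N1=(alive,v0) N1.N2=(alive,v0) N1.N3=(alive,v0) | N2.N0=(alive,v0) N2.N1=(alive,v0) N2.N2=(alive,v0) N2.N3=(alive,v0)
Op 2: gossip N0<->N1 -> N0.N0=(alive,v0) N0.N1=(alive,v0) N0.N2=(alive,v0) N0.N3=(alive,v0) | N1.N0=(alive,v0) N1.N1=(alive,v0) N1.N2=(alive,v0) N1.N3=(alive,v0)
Op 3: N2 marks N0=suspect -> (suspect,v1)
Op 4: gossip N3<->N2 -> N3.N0=(suspect,v1) N3.N1=(alive,v0) N3.N2=(alive,v0) N3.N3=(alive,v0) | N2.N0=(suspect,v1) N2.N1=(alive,v0) N2.N2=(alive,v0) N2.N3=(alive,v0)
Op 5: gossip N0<->N2 -> N0.N0=(suspect,v1) N0.N1=(alive,v0) N0.N2=(alive,v0) N0.N3=(alive,v0) | N2.N0=(suspect,v1) N2.N1=(alive,v0) N2.N2=(alive,v0) N2.N3=(alive,v0)
Op 6: gossip N1<->N3 -> N1.N0=(suspect,v1) N1.N1=(alive,v0) N1.N2=(alive,v0) N1.N3=(alive,v0) | N3.N0=(suspect,v1) N3.N1=(alive,v0) N3.N2=(alive,v0) N3.N3=(alive,v0)
Op 7: gossip N1<->N3 -> N1.N0=(suspect,v1) N1.N1=(alive,v0) N1.N2=(alive,v0) N1.N3=(alive,v0) | N3.N0=(suspect,v1) N3.N1=(alive,v0) N3.N2=(alive,v0) N3.N3=(alive,v0)
Op 8: gossip N2<->N1 -> N2.N0=(suspect,v1) N2.N1=(alive,v0) N2.N2=(alive,v0) N2.N3=(alive,v0) | N1.N0=(suspect,v1) N1.N1=(alive,v0) N1.N2=(alive,v0) N1.N3=(alive,v0)
Op 9: N0 marks N0=suspect -> (suspect,v2)

Answer: N0=suspect,2 N1=alive,0 N2=alive,0 N3=alive,0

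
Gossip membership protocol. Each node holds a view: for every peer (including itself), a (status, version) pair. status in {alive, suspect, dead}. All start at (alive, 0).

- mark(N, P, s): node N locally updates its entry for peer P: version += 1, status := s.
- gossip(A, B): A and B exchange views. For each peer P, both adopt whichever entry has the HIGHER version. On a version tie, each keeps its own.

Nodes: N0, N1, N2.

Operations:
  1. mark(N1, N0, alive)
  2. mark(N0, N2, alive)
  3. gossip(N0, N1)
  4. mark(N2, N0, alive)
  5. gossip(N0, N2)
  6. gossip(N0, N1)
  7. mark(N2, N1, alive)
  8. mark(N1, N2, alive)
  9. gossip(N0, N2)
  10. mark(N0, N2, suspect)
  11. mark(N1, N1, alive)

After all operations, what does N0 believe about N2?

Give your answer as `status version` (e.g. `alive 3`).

Answer: suspect 2

Derivation:
Op 1: N1 marks N0=alive -> (alive,v1)
Op 2: N0 marks N2=alive -> (alive,v1)
Op 3: gossip N0<->N1 -> N0.N0=(alive,v1) N0.N1=(alive,v0) N0.N2=(alive,v1) | N1.N0=(alive,v1) N1.N1=(alive,v0) N1.N2=(alive,v1)
Op 4: N2 marks N0=alive -> (alive,v1)
Op 5: gossip N0<->N2 -> N0.N0=(alive,v1) N0.N1=(alive,v0) N0.N2=(alive,v1) | N2.N0=(alive,v1) N2.N1=(alive,v0) N2.N2=(alive,v1)
Op 6: gossip N0<->N1 -> N0.N0=(alive,v1) N0.N1=(alive,v0) N0.N2=(alive,v1) | N1.N0=(alive,v1) N1.N1=(alive,v0) N1.N2=(alive,v1)
Op 7: N2 marks N1=alive -> (alive,v1)
Op 8: N1 marks N2=alive -> (alive,v2)
Op 9: gossip N0<->N2 -> N0.N0=(alive,v1) N0.N1=(alive,v1) N0.N2=(alive,v1) | N2.N0=(alive,v1) N2.N1=(alive,v1) N2.N2=(alive,v1)
Op 10: N0 marks N2=suspect -> (suspect,v2)
Op 11: N1 marks N1=alive -> (alive,v1)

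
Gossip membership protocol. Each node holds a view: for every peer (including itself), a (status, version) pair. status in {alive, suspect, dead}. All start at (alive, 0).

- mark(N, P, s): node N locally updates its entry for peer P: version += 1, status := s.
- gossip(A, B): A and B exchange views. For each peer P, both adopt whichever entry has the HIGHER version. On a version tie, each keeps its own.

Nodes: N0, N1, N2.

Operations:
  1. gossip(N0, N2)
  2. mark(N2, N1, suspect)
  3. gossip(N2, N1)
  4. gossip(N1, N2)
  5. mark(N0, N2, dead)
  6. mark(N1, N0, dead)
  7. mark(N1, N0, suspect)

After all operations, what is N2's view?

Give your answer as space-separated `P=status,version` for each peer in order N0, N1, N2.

Answer: N0=alive,0 N1=suspect,1 N2=alive,0

Derivation:
Op 1: gossip N0<->N2 -> N0.N0=(alive,v0) N0.N1=(alive,v0) N0.N2=(alive,v0) | N2.N0=(alive,v0) N2.N1=(alive,v0) N2.N2=(alive,v0)
Op 2: N2 marks N1=suspect -> (suspect,v1)
Op 3: gossip N2<->N1 -> N2.N0=(alive,v0) N2.N1=(suspect,v1) N2.N2=(alive,v0) | N1.N0=(alive,v0) N1.N1=(suspect,v1) N1.N2=(alive,v0)
Op 4: gossip N1<->N2 -> N1.N0=(alive,v0) N1.N1=(suspect,v1) N1.N2=(alive,v0) | N2.N0=(alive,v0) N2.N1=(suspect,v1) N2.N2=(alive,v0)
Op 5: N0 marks N2=dead -> (dead,v1)
Op 6: N1 marks N0=dead -> (dead,v1)
Op 7: N1 marks N0=suspect -> (suspect,v2)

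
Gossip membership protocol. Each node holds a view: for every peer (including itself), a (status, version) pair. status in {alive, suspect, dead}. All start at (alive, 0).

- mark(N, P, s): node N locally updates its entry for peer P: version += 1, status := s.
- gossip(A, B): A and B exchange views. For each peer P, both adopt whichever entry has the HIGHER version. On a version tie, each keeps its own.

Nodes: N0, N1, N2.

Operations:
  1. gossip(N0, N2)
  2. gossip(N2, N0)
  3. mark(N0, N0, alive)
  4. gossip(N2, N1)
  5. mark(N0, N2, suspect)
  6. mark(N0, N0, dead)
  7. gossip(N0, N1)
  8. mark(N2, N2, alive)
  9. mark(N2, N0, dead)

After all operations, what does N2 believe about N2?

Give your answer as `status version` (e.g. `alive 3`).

Op 1: gossip N0<->N2 -> N0.N0=(alive,v0) N0.N1=(alive,v0) N0.N2=(alive,v0) | N2.N0=(alive,v0) N2.N1=(alive,v0) N2.N2=(alive,v0)
Op 2: gossip N2<->N0 -> N2.N0=(alive,v0) N2.N1=(alive,v0) N2.N2=(alive,v0) | N0.N0=(alive,v0) N0.N1=(alive,v0) N0.N2=(alive,v0)
Op 3: N0 marks N0=alive -> (alive,v1)
Op 4: gossip N2<->N1 -> N2.N0=(alive,v0) N2.N1=(alive,v0) N2.N2=(alive,v0) | N1.N0=(alive,v0) N1.N1=(alive,v0) N1.N2=(alive,v0)
Op 5: N0 marks N2=suspect -> (suspect,v1)
Op 6: N0 marks N0=dead -> (dead,v2)
Op 7: gossip N0<->N1 -> N0.N0=(dead,v2) N0.N1=(alive,v0) N0.N2=(suspect,v1) | N1.N0=(dead,v2) N1.N1=(alive,v0) N1.N2=(suspect,v1)
Op 8: N2 marks N2=alive -> (alive,v1)
Op 9: N2 marks N0=dead -> (dead,v1)

Answer: alive 1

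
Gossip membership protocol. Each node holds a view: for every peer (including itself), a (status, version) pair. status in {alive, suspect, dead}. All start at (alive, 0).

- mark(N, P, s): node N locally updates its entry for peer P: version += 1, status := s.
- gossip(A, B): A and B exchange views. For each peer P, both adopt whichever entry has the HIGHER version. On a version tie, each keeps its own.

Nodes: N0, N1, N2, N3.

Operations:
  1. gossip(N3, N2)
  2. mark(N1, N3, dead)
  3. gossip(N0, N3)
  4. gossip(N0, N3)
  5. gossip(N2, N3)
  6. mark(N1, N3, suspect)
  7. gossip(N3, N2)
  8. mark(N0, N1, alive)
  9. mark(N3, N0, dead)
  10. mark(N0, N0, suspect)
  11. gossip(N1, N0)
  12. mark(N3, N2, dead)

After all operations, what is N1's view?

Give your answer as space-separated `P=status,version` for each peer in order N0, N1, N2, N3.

Answer: N0=suspect,1 N1=alive,1 N2=alive,0 N3=suspect,2

Derivation:
Op 1: gossip N3<->N2 -> N3.N0=(alive,v0) N3.N1=(alive,v0) N3.N2=(alive,v0) N3.N3=(alive,v0) | N2.N0=(alive,v0) N2.N1=(alive,v0) N2.N2=(alive,v0) N2.N3=(alive,v0)
Op 2: N1 marks N3=dead -> (dead,v1)
Op 3: gossip N0<->N3 -> N0.N0=(alive,v0) N0.N1=(alive,v0) N0.N2=(alive,v0) N0.N3=(alive,v0) | N3.N0=(alive,v0) N3.N1=(alive,v0) N3.N2=(alive,v0) N3.N3=(alive,v0)
Op 4: gossip N0<->N3 -> N0.N0=(alive,v0) N0.N1=(alive,v0) N0.N2=(alive,v0) N0.N3=(alive,v0) | N3.N0=(alive,v0) N3.N1=(alive,v0) N3.N2=(alive,v0) N3.N3=(alive,v0)
Op 5: gossip N2<->N3 -> N2.N0=(alive,v0) N2.N1=(alive,v0) N2.N2=(alive,v0) N2.N3=(alive,v0) | N3.N0=(alive,v0) N3.N1=(alive,v0) N3.N2=(alive,v0) N3.N3=(alive,v0)
Op 6: N1 marks N3=suspect -> (suspect,v2)
Op 7: gossip N3<->N2 -> N3.N0=(alive,v0) N3.N1=(alive,v0) N3.N2=(alive,v0) N3.N3=(alive,v0) | N2.N0=(alive,v0) N2.N1=(alive,v0) N2.N2=(alive,v0) N2.N3=(alive,v0)
Op 8: N0 marks N1=alive -> (alive,v1)
Op 9: N3 marks N0=dead -> (dead,v1)
Op 10: N0 marks N0=suspect -> (suspect,v1)
Op 11: gossip N1<->N0 -> N1.N0=(suspect,v1) N1.N1=(alive,v1) N1.N2=(alive,v0) N1.N3=(suspect,v2) | N0.N0=(suspect,v1) N0.N1=(alive,v1) N0.N2=(alive,v0) N0.N3=(suspect,v2)
Op 12: N3 marks N2=dead -> (dead,v1)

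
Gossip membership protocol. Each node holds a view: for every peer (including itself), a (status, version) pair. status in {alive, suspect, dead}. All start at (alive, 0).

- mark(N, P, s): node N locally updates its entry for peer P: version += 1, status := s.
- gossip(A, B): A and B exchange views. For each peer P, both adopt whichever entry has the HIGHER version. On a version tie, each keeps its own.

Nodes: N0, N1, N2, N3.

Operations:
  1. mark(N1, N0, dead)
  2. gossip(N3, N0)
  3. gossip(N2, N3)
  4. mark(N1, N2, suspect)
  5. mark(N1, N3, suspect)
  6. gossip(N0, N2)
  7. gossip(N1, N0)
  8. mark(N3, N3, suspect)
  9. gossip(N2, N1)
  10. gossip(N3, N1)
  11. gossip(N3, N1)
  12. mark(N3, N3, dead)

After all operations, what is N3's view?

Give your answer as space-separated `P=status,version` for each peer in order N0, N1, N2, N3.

Answer: N0=dead,1 N1=alive,0 N2=suspect,1 N3=dead,2

Derivation:
Op 1: N1 marks N0=dead -> (dead,v1)
Op 2: gossip N3<->N0 -> N3.N0=(alive,v0) N3.N1=(alive,v0) N3.N2=(alive,v0) N3.N3=(alive,v0) | N0.N0=(alive,v0) N0.N1=(alive,v0) N0.N2=(alive,v0) N0.N3=(alive,v0)
Op 3: gossip N2<->N3 -> N2.N0=(alive,v0) N2.N1=(alive,v0) N2.N2=(alive,v0) N2.N3=(alive,v0) | N3.N0=(alive,v0) N3.N1=(alive,v0) N3.N2=(alive,v0) N3.N3=(alive,v0)
Op 4: N1 marks N2=suspect -> (suspect,v1)
Op 5: N1 marks N3=suspect -> (suspect,v1)
Op 6: gossip N0<->N2 -> N0.N0=(alive,v0) N0.N1=(alive,v0) N0.N2=(alive,v0) N0.N3=(alive,v0) | N2.N0=(alive,v0) N2.N1=(alive,v0) N2.N2=(alive,v0) N2.N3=(alive,v0)
Op 7: gossip N1<->N0 -> N1.N0=(dead,v1) N1.N1=(alive,v0) N1.N2=(suspect,v1) N1.N3=(suspect,v1) | N0.N0=(dead,v1) N0.N1=(alive,v0) N0.N2=(suspect,v1) N0.N3=(suspect,v1)
Op 8: N3 marks N3=suspect -> (suspect,v1)
Op 9: gossip N2<->N1 -> N2.N0=(dead,v1) N2.N1=(alive,v0) N2.N2=(suspect,v1) N2.N3=(suspect,v1) | N1.N0=(dead,v1) N1.N1=(alive,v0) N1.N2=(suspect,v1) N1.N3=(suspect,v1)
Op 10: gossip N3<->N1 -> N3.N0=(dead,v1) N3.N1=(alive,v0) N3.N2=(suspect,v1) N3.N3=(suspect,v1) | N1.N0=(dead,v1) N1.N1=(alive,v0) N1.N2=(suspect,v1) N1.N3=(suspect,v1)
Op 11: gossip N3<->N1 -> N3.N0=(dead,v1) N3.N1=(alive,v0) N3.N2=(suspect,v1) N3.N3=(suspect,v1) | N1.N0=(dead,v1) N1.N1=(alive,v0) N1.N2=(suspect,v1) N1.N3=(suspect,v1)
Op 12: N3 marks N3=dead -> (dead,v2)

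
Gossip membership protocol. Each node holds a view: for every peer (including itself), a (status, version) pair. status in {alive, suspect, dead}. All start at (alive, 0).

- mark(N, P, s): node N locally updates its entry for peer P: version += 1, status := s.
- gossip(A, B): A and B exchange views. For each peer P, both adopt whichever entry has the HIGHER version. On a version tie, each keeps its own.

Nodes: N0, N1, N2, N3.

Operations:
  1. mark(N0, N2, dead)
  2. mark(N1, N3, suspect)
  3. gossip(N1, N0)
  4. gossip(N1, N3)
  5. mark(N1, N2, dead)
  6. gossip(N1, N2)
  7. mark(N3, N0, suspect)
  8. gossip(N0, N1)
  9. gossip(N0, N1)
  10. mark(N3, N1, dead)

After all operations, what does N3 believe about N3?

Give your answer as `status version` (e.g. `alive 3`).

Answer: suspect 1

Derivation:
Op 1: N0 marks N2=dead -> (dead,v1)
Op 2: N1 marks N3=suspect -> (suspect,v1)
Op 3: gossip N1<->N0 -> N1.N0=(alive,v0) N1.N1=(alive,v0) N1.N2=(dead,v1) N1.N3=(suspect,v1) | N0.N0=(alive,v0) N0.N1=(alive,v0) N0.N2=(dead,v1) N0.N3=(suspect,v1)
Op 4: gossip N1<->N3 -> N1.N0=(alive,v0) N1.N1=(alive,v0) N1.N2=(dead,v1) N1.N3=(suspect,v1) | N3.N0=(alive,v0) N3.N1=(alive,v0) N3.N2=(dead,v1) N3.N3=(suspect,v1)
Op 5: N1 marks N2=dead -> (dead,v2)
Op 6: gossip N1<->N2 -> N1.N0=(alive,v0) N1.N1=(alive,v0) N1.N2=(dead,v2) N1.N3=(suspect,v1) | N2.N0=(alive,v0) N2.N1=(alive,v0) N2.N2=(dead,v2) N2.N3=(suspect,v1)
Op 7: N3 marks N0=suspect -> (suspect,v1)
Op 8: gossip N0<->N1 -> N0.N0=(alive,v0) N0.N1=(alive,v0) N0.N2=(dead,v2) N0.N3=(suspect,v1) | N1.N0=(alive,v0) N1.N1=(alive,v0) N1.N2=(dead,v2) N1.N3=(suspect,v1)
Op 9: gossip N0<->N1 -> N0.N0=(alive,v0) N0.N1=(alive,v0) N0.N2=(dead,v2) N0.N3=(suspect,v1) | N1.N0=(alive,v0) N1.N1=(alive,v0) N1.N2=(dead,v2) N1.N3=(suspect,v1)
Op 10: N3 marks N1=dead -> (dead,v1)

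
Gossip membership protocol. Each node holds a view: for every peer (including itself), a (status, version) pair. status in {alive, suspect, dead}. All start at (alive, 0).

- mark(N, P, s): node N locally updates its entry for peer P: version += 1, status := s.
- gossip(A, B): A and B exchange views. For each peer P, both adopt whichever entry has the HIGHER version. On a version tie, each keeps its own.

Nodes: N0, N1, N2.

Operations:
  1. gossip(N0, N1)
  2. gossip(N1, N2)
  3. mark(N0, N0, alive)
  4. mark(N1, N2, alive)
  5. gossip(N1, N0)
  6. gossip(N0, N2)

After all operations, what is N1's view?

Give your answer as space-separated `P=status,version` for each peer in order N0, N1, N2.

Op 1: gossip N0<->N1 -> N0.N0=(alive,v0) N0.N1=(alive,v0) N0.N2=(alive,v0) | N1.N0=(alive,v0) N1.N1=(alive,v0) N1.N2=(alive,v0)
Op 2: gossip N1<->N2 -> N1.N0=(alive,v0) N1.N1=(alive,v0) N1.N2=(alive,v0) | N2.N0=(alive,v0) N2.N1=(alive,v0) N2.N2=(alive,v0)
Op 3: N0 marks N0=alive -> (alive,v1)
Op 4: N1 marks N2=alive -> (alive,v1)
Op 5: gossip N1<->N0 -> N1.N0=(alive,v1) N1.N1=(alive,v0) N1.N2=(alive,v1) | N0.N0=(alive,v1) N0.N1=(alive,v0) N0.N2=(alive,v1)
Op 6: gossip N0<->N2 -> N0.N0=(alive,v1) N0.N1=(alive,v0) N0.N2=(alive,v1) | N2.N0=(alive,v1) N2.N1=(alive,v0) N2.N2=(alive,v1)

Answer: N0=alive,1 N1=alive,0 N2=alive,1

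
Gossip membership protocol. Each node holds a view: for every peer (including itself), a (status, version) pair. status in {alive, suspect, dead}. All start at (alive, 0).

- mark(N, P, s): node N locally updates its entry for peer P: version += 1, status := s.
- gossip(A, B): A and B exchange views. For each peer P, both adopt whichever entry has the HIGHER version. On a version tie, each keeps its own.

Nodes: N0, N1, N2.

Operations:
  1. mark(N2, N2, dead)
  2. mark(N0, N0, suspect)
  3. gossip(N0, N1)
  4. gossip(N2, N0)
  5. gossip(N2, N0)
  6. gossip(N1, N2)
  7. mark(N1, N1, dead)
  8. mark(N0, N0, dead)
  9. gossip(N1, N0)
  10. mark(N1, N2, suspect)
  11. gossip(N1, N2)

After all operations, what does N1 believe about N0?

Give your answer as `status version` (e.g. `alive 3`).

Op 1: N2 marks N2=dead -> (dead,v1)
Op 2: N0 marks N0=suspect -> (suspect,v1)
Op 3: gossip N0<->N1 -> N0.N0=(suspect,v1) N0.N1=(alive,v0) N0.N2=(alive,v0) | N1.N0=(suspect,v1) N1.N1=(alive,v0) N1.N2=(alive,v0)
Op 4: gossip N2<->N0 -> N2.N0=(suspect,v1) N2.N1=(alive,v0) N2.N2=(dead,v1) | N0.N0=(suspect,v1) N0.N1=(alive,v0) N0.N2=(dead,v1)
Op 5: gossip N2<->N0 -> N2.N0=(suspect,v1) N2.N1=(alive,v0) N2.N2=(dead,v1) | N0.N0=(suspect,v1) N0.N1=(alive,v0) N0.N2=(dead,v1)
Op 6: gossip N1<->N2 -> N1.N0=(suspect,v1) N1.N1=(alive,v0) N1.N2=(dead,v1) | N2.N0=(suspect,v1) N2.N1=(alive,v0) N2.N2=(dead,v1)
Op 7: N1 marks N1=dead -> (dead,v1)
Op 8: N0 marks N0=dead -> (dead,v2)
Op 9: gossip N1<->N0 -> N1.N0=(dead,v2) N1.N1=(dead,v1) N1.N2=(dead,v1) | N0.N0=(dead,v2) N0.N1=(dead,v1) N0.N2=(dead,v1)
Op 10: N1 marks N2=suspect -> (suspect,v2)
Op 11: gossip N1<->N2 -> N1.N0=(dead,v2) N1.N1=(dead,v1) N1.N2=(suspect,v2) | N2.N0=(dead,v2) N2.N1=(dead,v1) N2.N2=(suspect,v2)

Answer: dead 2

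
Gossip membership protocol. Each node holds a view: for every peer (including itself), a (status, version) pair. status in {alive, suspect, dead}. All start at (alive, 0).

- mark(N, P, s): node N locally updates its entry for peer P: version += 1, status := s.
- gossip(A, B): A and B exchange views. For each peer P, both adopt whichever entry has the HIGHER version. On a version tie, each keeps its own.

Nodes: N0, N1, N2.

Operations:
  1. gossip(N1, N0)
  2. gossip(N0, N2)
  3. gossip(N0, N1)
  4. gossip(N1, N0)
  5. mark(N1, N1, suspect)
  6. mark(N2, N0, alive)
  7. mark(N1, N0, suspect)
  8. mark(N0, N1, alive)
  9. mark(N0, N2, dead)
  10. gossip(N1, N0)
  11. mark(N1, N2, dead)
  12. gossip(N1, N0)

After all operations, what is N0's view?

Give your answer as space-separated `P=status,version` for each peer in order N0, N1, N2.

Answer: N0=suspect,1 N1=alive,1 N2=dead,2

Derivation:
Op 1: gossip N1<->N0 -> N1.N0=(alive,v0) N1.N1=(alive,v0) N1.N2=(alive,v0) | N0.N0=(alive,v0) N0.N1=(alive,v0) N0.N2=(alive,v0)
Op 2: gossip N0<->N2 -> N0.N0=(alive,v0) N0.N1=(alive,v0) N0.N2=(alive,v0) | N2.N0=(alive,v0) N2.N1=(alive,v0) N2.N2=(alive,v0)
Op 3: gossip N0<->N1 -> N0.N0=(alive,v0) N0.N1=(alive,v0) N0.N2=(alive,v0) | N1.N0=(alive,v0) N1.N1=(alive,v0) N1.N2=(alive,v0)
Op 4: gossip N1<->N0 -> N1.N0=(alive,v0) N1.N1=(alive,v0) N1.N2=(alive,v0) | N0.N0=(alive,v0) N0.N1=(alive,v0) N0.N2=(alive,v0)
Op 5: N1 marks N1=suspect -> (suspect,v1)
Op 6: N2 marks N0=alive -> (alive,v1)
Op 7: N1 marks N0=suspect -> (suspect,v1)
Op 8: N0 marks N1=alive -> (alive,v1)
Op 9: N0 marks N2=dead -> (dead,v1)
Op 10: gossip N1<->N0 -> N1.N0=(suspect,v1) N1.N1=(suspect,v1) N1.N2=(dead,v1) | N0.N0=(suspect,v1) N0.N1=(alive,v1) N0.N2=(dead,v1)
Op 11: N1 marks N2=dead -> (dead,v2)
Op 12: gossip N1<->N0 -> N1.N0=(suspect,v1) N1.N1=(suspect,v1) N1.N2=(dead,v2) | N0.N0=(suspect,v1) N0.N1=(alive,v1) N0.N2=(dead,v2)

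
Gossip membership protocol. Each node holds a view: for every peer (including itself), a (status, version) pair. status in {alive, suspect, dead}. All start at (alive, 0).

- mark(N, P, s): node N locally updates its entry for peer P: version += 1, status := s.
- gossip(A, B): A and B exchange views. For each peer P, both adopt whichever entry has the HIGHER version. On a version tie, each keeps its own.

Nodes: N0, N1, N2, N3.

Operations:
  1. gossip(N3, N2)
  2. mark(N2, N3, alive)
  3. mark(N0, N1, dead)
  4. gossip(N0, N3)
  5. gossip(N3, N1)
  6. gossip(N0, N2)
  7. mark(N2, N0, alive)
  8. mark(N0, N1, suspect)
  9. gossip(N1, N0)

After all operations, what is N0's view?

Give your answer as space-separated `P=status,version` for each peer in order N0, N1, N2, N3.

Op 1: gossip N3<->N2 -> N3.N0=(alive,v0) N3.N1=(alive,v0) N3.N2=(alive,v0) N3.N3=(alive,v0) | N2.N0=(alive,v0) N2.N1=(alive,v0) N2.N2=(alive,v0) N2.N3=(alive,v0)
Op 2: N2 marks N3=alive -> (alive,v1)
Op 3: N0 marks N1=dead -> (dead,v1)
Op 4: gossip N0<->N3 -> N0.N0=(alive,v0) N0.N1=(dead,v1) N0.N2=(alive,v0) N0.N3=(alive,v0) | N3.N0=(alive,v0) N3.N1=(dead,v1) N3.N2=(alive,v0) N3.N3=(alive,v0)
Op 5: gossip N3<->N1 -> N3.N0=(alive,v0) N3.N1=(dead,v1) N3.N2=(alive,v0) N3.N3=(alive,v0) | N1.N0=(alive,v0) N1.N1=(dead,v1) N1.N2=(alive,v0) N1.N3=(alive,v0)
Op 6: gossip N0<->N2 -> N0.N0=(alive,v0) N0.N1=(dead,v1) N0.N2=(alive,v0) N0.N3=(alive,v1) | N2.N0=(alive,v0) N2.N1=(dead,v1) N2.N2=(alive,v0) N2.N3=(alive,v1)
Op 7: N2 marks N0=alive -> (alive,v1)
Op 8: N0 marks N1=suspect -> (suspect,v2)
Op 9: gossip N1<->N0 -> N1.N0=(alive,v0) N1.N1=(suspect,v2) N1.N2=(alive,v0) N1.N3=(alive,v1) | N0.N0=(alive,v0) N0.N1=(suspect,v2) N0.N2=(alive,v0) N0.N3=(alive,v1)

Answer: N0=alive,0 N1=suspect,2 N2=alive,0 N3=alive,1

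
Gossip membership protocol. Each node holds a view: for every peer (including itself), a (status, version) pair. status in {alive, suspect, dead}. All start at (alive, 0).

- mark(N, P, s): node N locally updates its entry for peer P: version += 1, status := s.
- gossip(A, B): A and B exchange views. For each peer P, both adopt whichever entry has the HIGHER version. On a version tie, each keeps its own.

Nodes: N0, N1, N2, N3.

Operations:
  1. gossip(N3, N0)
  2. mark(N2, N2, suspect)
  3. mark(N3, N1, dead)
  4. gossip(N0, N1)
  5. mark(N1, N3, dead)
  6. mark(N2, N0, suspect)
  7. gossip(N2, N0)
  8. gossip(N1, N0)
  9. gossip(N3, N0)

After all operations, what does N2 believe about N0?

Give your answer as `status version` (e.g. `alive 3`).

Answer: suspect 1

Derivation:
Op 1: gossip N3<->N0 -> N3.N0=(alive,v0) N3.N1=(alive,v0) N3.N2=(alive,v0) N3.N3=(alive,v0) | N0.N0=(alive,v0) N0.N1=(alive,v0) N0.N2=(alive,v0) N0.N3=(alive,v0)
Op 2: N2 marks N2=suspect -> (suspect,v1)
Op 3: N3 marks N1=dead -> (dead,v1)
Op 4: gossip N0<->N1 -> N0.N0=(alive,v0) N0.N1=(alive,v0) N0.N2=(alive,v0) N0.N3=(alive,v0) | N1.N0=(alive,v0) N1.N1=(alive,v0) N1.N2=(alive,v0) N1.N3=(alive,v0)
Op 5: N1 marks N3=dead -> (dead,v1)
Op 6: N2 marks N0=suspect -> (suspect,v1)
Op 7: gossip N2<->N0 -> N2.N0=(suspect,v1) N2.N1=(alive,v0) N2.N2=(suspect,v1) N2.N3=(alive,v0) | N0.N0=(suspect,v1) N0.N1=(alive,v0) N0.N2=(suspect,v1) N0.N3=(alive,v0)
Op 8: gossip N1<->N0 -> N1.N0=(suspect,v1) N1.N1=(alive,v0) N1.N2=(suspect,v1) N1.N3=(dead,v1) | N0.N0=(suspect,v1) N0.N1=(alive,v0) N0.N2=(suspect,v1) N0.N3=(dead,v1)
Op 9: gossip N3<->N0 -> N3.N0=(suspect,v1) N3.N1=(dead,v1) N3.N2=(suspect,v1) N3.N3=(dead,v1) | N0.N0=(suspect,v1) N0.N1=(dead,v1) N0.N2=(suspect,v1) N0.N3=(dead,v1)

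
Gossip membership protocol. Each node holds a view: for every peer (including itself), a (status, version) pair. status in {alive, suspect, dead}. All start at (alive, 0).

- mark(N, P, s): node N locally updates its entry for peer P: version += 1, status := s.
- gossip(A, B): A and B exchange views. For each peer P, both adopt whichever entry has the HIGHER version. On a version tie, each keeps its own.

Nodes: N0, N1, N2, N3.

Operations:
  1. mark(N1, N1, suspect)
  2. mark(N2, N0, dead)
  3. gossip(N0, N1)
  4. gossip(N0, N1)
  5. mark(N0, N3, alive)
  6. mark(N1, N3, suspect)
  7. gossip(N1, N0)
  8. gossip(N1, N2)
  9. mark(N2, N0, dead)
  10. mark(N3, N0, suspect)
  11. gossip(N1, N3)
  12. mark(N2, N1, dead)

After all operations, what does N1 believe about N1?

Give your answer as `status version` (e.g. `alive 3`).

Op 1: N1 marks N1=suspect -> (suspect,v1)
Op 2: N2 marks N0=dead -> (dead,v1)
Op 3: gossip N0<->N1 -> N0.N0=(alive,v0) N0.N1=(suspect,v1) N0.N2=(alive,v0) N0.N3=(alive,v0) | N1.N0=(alive,v0) N1.N1=(suspect,v1) N1.N2=(alive,v0) N1.N3=(alive,v0)
Op 4: gossip N0<->N1 -> N0.N0=(alive,v0) N0.N1=(suspect,v1) N0.N2=(alive,v0) N0.N3=(alive,v0) | N1.N0=(alive,v0) N1.N1=(suspect,v1) N1.N2=(alive,v0) N1.N3=(alive,v0)
Op 5: N0 marks N3=alive -> (alive,v1)
Op 6: N1 marks N3=suspect -> (suspect,v1)
Op 7: gossip N1<->N0 -> N1.N0=(alive,v0) N1.N1=(suspect,v1) N1.N2=(alive,v0) N1.N3=(suspect,v1) | N0.N0=(alive,v0) N0.N1=(suspect,v1) N0.N2=(alive,v0) N0.N3=(alive,v1)
Op 8: gossip N1<->N2 -> N1.N0=(dead,v1) N1.N1=(suspect,v1) N1.N2=(alive,v0) N1.N3=(suspect,v1) | N2.N0=(dead,v1) N2.N1=(suspect,v1) N2.N2=(alive,v0) N2.N3=(suspect,v1)
Op 9: N2 marks N0=dead -> (dead,v2)
Op 10: N3 marks N0=suspect -> (suspect,v1)
Op 11: gossip N1<->N3 -> N1.N0=(dead,v1) N1.N1=(suspect,v1) N1.N2=(alive,v0) N1.N3=(suspect,v1) | N3.N0=(suspect,v1) N3.N1=(suspect,v1) N3.N2=(alive,v0) N3.N3=(suspect,v1)
Op 12: N2 marks N1=dead -> (dead,v2)

Answer: suspect 1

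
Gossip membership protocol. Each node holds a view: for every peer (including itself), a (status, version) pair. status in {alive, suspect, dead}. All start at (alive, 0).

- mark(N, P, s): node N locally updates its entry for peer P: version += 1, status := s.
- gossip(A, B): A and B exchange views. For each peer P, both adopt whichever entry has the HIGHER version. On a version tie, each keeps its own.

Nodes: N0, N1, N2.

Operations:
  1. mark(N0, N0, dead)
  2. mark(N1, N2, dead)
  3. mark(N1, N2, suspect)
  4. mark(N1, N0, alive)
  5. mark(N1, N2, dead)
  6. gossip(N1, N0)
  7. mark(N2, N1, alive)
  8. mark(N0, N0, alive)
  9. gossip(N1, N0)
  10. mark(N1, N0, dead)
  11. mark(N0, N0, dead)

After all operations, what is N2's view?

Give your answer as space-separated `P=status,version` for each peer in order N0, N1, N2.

Op 1: N0 marks N0=dead -> (dead,v1)
Op 2: N1 marks N2=dead -> (dead,v1)
Op 3: N1 marks N2=suspect -> (suspect,v2)
Op 4: N1 marks N0=alive -> (alive,v1)
Op 5: N1 marks N2=dead -> (dead,v3)
Op 6: gossip N1<->N0 -> N1.N0=(alive,v1) N1.N1=(alive,v0) N1.N2=(dead,v3) | N0.N0=(dead,v1) N0.N1=(alive,v0) N0.N2=(dead,v3)
Op 7: N2 marks N1=alive -> (alive,v1)
Op 8: N0 marks N0=alive -> (alive,v2)
Op 9: gossip N1<->N0 -> N1.N0=(alive,v2) N1.N1=(alive,v0) N1.N2=(dead,v3) | N0.N0=(alive,v2) N0.N1=(alive,v0) N0.N2=(dead,v3)
Op 10: N1 marks N0=dead -> (dead,v3)
Op 11: N0 marks N0=dead -> (dead,v3)

Answer: N0=alive,0 N1=alive,1 N2=alive,0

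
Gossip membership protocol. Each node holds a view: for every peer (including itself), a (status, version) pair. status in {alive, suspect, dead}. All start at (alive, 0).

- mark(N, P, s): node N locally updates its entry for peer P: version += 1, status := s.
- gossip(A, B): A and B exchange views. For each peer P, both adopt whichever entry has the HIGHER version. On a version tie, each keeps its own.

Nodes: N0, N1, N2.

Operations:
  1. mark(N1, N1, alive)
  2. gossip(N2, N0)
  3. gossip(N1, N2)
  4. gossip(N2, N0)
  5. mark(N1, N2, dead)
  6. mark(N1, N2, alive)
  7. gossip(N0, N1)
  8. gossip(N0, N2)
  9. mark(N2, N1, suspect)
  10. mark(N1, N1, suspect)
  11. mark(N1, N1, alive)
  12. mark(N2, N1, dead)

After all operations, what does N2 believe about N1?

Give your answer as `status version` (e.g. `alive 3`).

Answer: dead 3

Derivation:
Op 1: N1 marks N1=alive -> (alive,v1)
Op 2: gossip N2<->N0 -> N2.N0=(alive,v0) N2.N1=(alive,v0) N2.N2=(alive,v0) | N0.N0=(alive,v0) N0.N1=(alive,v0) N0.N2=(alive,v0)
Op 3: gossip N1<->N2 -> N1.N0=(alive,v0) N1.N1=(alive,v1) N1.N2=(alive,v0) | N2.N0=(alive,v0) N2.N1=(alive,v1) N2.N2=(alive,v0)
Op 4: gossip N2<->N0 -> N2.N0=(alive,v0) N2.N1=(alive,v1) N2.N2=(alive,v0) | N0.N0=(alive,v0) N0.N1=(alive,v1) N0.N2=(alive,v0)
Op 5: N1 marks N2=dead -> (dead,v1)
Op 6: N1 marks N2=alive -> (alive,v2)
Op 7: gossip N0<->N1 -> N0.N0=(alive,v0) N0.N1=(alive,v1) N0.N2=(alive,v2) | N1.N0=(alive,v0) N1.N1=(alive,v1) N1.N2=(alive,v2)
Op 8: gossip N0<->N2 -> N0.N0=(alive,v0) N0.N1=(alive,v1) N0.N2=(alive,v2) | N2.N0=(alive,v0) N2.N1=(alive,v1) N2.N2=(alive,v2)
Op 9: N2 marks N1=suspect -> (suspect,v2)
Op 10: N1 marks N1=suspect -> (suspect,v2)
Op 11: N1 marks N1=alive -> (alive,v3)
Op 12: N2 marks N1=dead -> (dead,v3)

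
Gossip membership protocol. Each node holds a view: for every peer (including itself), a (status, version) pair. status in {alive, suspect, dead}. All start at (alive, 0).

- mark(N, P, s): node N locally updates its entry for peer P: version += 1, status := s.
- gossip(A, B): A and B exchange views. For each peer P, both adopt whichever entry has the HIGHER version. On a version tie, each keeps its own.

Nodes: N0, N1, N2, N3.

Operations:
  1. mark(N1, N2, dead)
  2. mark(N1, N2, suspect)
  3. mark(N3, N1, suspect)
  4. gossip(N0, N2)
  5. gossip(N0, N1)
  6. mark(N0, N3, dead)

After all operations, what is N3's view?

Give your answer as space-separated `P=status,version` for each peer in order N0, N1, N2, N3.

Answer: N0=alive,0 N1=suspect,1 N2=alive,0 N3=alive,0

Derivation:
Op 1: N1 marks N2=dead -> (dead,v1)
Op 2: N1 marks N2=suspect -> (suspect,v2)
Op 3: N3 marks N1=suspect -> (suspect,v1)
Op 4: gossip N0<->N2 -> N0.N0=(alive,v0) N0.N1=(alive,v0) N0.N2=(alive,v0) N0.N3=(alive,v0) | N2.N0=(alive,v0) N2.N1=(alive,v0) N2.N2=(alive,v0) N2.N3=(alive,v0)
Op 5: gossip N0<->N1 -> N0.N0=(alive,v0) N0.N1=(alive,v0) N0.N2=(suspect,v2) N0.N3=(alive,v0) | N1.N0=(alive,v0) N1.N1=(alive,v0) N1.N2=(suspect,v2) N1.N3=(alive,v0)
Op 6: N0 marks N3=dead -> (dead,v1)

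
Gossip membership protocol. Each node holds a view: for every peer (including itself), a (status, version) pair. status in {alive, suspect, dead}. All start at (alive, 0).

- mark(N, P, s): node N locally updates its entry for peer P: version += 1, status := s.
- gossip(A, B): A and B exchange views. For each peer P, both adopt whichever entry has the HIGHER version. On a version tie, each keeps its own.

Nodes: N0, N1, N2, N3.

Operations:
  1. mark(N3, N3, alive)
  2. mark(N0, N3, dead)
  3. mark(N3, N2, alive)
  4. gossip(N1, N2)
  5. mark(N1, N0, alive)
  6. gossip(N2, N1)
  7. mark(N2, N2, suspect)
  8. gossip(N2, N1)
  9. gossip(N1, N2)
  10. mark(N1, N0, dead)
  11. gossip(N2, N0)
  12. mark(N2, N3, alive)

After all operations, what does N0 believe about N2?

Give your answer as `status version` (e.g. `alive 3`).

Op 1: N3 marks N3=alive -> (alive,v1)
Op 2: N0 marks N3=dead -> (dead,v1)
Op 3: N3 marks N2=alive -> (alive,v1)
Op 4: gossip N1<->N2 -> N1.N0=(alive,v0) N1.N1=(alive,v0) N1.N2=(alive,v0) N1.N3=(alive,v0) | N2.N0=(alive,v0) N2.N1=(alive,v0) N2.N2=(alive,v0) N2.N3=(alive,v0)
Op 5: N1 marks N0=alive -> (alive,v1)
Op 6: gossip N2<->N1 -> N2.N0=(alive,v1) N2.N1=(alive,v0) N2.N2=(alive,v0) N2.N3=(alive,v0) | N1.N0=(alive,v1) N1.N1=(alive,v0) N1.N2=(alive,v0) N1.N3=(alive,v0)
Op 7: N2 marks N2=suspect -> (suspect,v1)
Op 8: gossip N2<->N1 -> N2.N0=(alive,v1) N2.N1=(alive,v0) N2.N2=(suspect,v1) N2.N3=(alive,v0) | N1.N0=(alive,v1) N1.N1=(alive,v0) N1.N2=(suspect,v1) N1.N3=(alive,v0)
Op 9: gossip N1<->N2 -> N1.N0=(alive,v1) N1.N1=(alive,v0) N1.N2=(suspect,v1) N1.N3=(alive,v0) | N2.N0=(alive,v1) N2.N1=(alive,v0) N2.N2=(suspect,v1) N2.N3=(alive,v0)
Op 10: N1 marks N0=dead -> (dead,v2)
Op 11: gossip N2<->N0 -> N2.N0=(alive,v1) N2.N1=(alive,v0) N2.N2=(suspect,v1) N2.N3=(dead,v1) | N0.N0=(alive,v1) N0.N1=(alive,v0) N0.N2=(suspect,v1) N0.N3=(dead,v1)
Op 12: N2 marks N3=alive -> (alive,v2)

Answer: suspect 1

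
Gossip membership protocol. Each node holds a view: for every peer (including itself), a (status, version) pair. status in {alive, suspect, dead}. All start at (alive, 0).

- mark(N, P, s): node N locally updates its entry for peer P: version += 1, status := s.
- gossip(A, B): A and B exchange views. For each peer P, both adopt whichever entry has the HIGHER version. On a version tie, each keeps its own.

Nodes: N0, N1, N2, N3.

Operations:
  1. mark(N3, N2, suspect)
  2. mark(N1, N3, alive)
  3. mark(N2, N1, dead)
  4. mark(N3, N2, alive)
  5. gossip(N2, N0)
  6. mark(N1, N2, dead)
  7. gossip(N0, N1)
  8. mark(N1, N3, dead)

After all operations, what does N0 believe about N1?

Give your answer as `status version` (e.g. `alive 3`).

Op 1: N3 marks N2=suspect -> (suspect,v1)
Op 2: N1 marks N3=alive -> (alive,v1)
Op 3: N2 marks N1=dead -> (dead,v1)
Op 4: N3 marks N2=alive -> (alive,v2)
Op 5: gossip N2<->N0 -> N2.N0=(alive,v0) N2.N1=(dead,v1) N2.N2=(alive,v0) N2.N3=(alive,v0) | N0.N0=(alive,v0) N0.N1=(dead,v1) N0.N2=(alive,v0) N0.N3=(alive,v0)
Op 6: N1 marks N2=dead -> (dead,v1)
Op 7: gossip N0<->N1 -> N0.N0=(alive,v0) N0.N1=(dead,v1) N0.N2=(dead,v1) N0.N3=(alive,v1) | N1.N0=(alive,v0) N1.N1=(dead,v1) N1.N2=(dead,v1) N1.N3=(alive,v1)
Op 8: N1 marks N3=dead -> (dead,v2)

Answer: dead 1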